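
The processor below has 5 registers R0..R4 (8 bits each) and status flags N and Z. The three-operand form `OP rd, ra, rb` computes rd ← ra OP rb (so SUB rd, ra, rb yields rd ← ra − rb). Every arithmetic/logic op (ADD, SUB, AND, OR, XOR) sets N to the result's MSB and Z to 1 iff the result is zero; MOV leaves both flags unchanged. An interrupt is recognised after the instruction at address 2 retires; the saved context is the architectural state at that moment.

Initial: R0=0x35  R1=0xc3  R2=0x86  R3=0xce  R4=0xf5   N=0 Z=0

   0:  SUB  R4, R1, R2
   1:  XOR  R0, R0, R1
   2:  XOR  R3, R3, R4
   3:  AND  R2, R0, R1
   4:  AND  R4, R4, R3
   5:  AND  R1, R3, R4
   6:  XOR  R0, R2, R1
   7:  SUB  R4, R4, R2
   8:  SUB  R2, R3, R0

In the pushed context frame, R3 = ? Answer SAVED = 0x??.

SAVED = 0xf3

after  0: R0=0x35 R1=0xc3 R2=0x86 R3=0xce R4=0x3d  N=0 Z=0
after  1: R0=0xf6 R1=0xc3 R2=0x86 R3=0xce R4=0x3d  N=1 Z=0
after  2: R0=0xf6 R1=0xc3 R2=0x86 R3=0xf3 R4=0x3d  N=1 Z=0
-- IRQ taken; context saved, return-PC = 3 --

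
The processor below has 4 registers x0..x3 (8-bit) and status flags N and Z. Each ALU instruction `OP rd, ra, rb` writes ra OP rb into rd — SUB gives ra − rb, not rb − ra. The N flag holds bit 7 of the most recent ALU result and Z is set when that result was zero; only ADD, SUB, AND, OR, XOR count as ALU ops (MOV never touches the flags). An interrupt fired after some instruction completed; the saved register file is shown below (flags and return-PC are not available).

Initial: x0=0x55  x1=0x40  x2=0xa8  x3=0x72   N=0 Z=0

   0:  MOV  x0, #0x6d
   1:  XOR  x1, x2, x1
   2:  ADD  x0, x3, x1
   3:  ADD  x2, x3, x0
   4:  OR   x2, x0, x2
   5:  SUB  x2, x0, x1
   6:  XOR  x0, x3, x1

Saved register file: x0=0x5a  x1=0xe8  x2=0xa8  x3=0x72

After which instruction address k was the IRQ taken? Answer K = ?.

K = 2

after  0: x0=0x6d x1=0x40 x2=0xa8 x3=0x72  N=0 Z=0
after  1: x0=0x6d x1=0xe8 x2=0xa8 x3=0x72  N=1 Z=0
after  2: x0=0x5a x1=0xe8 x2=0xa8 x3=0x72  N=0 Z=0
-- IRQ taken; context saved, return-PC = 3 --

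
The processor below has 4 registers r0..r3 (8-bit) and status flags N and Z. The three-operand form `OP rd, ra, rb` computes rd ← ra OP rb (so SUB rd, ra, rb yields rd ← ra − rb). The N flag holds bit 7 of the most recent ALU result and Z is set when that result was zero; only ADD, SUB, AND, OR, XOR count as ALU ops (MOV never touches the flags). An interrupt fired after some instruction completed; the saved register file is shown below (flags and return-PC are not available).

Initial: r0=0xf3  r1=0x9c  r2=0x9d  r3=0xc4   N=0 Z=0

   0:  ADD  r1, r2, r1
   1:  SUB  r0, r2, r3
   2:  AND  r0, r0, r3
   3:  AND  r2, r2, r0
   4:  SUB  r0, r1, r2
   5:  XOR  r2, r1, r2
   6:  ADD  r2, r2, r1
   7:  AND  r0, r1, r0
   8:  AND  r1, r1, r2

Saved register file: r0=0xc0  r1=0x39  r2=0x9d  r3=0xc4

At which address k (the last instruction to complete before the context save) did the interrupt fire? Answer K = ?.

after  0: r0=0xf3 r1=0x39 r2=0x9d r3=0xc4  N=0 Z=0
after  1: r0=0xd9 r1=0x39 r2=0x9d r3=0xc4  N=1 Z=0
after  2: r0=0xc0 r1=0x39 r2=0x9d r3=0xc4  N=1 Z=0
-- IRQ taken; context saved, return-PC = 3 --

K = 2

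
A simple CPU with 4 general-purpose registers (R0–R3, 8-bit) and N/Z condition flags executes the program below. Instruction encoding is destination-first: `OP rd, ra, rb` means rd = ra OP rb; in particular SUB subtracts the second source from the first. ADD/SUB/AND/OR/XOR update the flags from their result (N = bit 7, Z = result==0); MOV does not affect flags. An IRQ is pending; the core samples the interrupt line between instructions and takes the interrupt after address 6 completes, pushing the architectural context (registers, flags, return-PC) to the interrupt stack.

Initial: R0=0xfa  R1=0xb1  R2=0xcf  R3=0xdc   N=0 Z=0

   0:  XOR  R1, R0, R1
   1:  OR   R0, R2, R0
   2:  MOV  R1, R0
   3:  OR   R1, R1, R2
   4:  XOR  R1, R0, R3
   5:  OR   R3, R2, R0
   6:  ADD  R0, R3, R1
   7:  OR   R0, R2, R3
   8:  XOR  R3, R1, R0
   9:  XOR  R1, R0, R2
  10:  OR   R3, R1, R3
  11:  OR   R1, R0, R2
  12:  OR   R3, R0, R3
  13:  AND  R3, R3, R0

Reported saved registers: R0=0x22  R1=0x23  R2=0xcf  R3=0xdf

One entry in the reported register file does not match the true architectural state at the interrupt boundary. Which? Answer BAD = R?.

BAD = R3

after  0: R0=0xfa R1=0x4b R2=0xcf R3=0xdc  N=0 Z=0
after  1: R0=0xff R1=0x4b R2=0xcf R3=0xdc  N=1 Z=0
after  2: R0=0xff R1=0xff R2=0xcf R3=0xdc  N=1 Z=0
after  3: R0=0xff R1=0xff R2=0xcf R3=0xdc  N=1 Z=0
after  4: R0=0xff R1=0x23 R2=0xcf R3=0xdc  N=0 Z=0
after  5: R0=0xff R1=0x23 R2=0xcf R3=0xff  N=1 Z=0
after  6: R0=0x22 R1=0x23 R2=0xcf R3=0xff  N=0 Z=0
-- IRQ taken; context saved, return-PC = 7 --
mismatch: R3: reported 0xdf vs actual 0xff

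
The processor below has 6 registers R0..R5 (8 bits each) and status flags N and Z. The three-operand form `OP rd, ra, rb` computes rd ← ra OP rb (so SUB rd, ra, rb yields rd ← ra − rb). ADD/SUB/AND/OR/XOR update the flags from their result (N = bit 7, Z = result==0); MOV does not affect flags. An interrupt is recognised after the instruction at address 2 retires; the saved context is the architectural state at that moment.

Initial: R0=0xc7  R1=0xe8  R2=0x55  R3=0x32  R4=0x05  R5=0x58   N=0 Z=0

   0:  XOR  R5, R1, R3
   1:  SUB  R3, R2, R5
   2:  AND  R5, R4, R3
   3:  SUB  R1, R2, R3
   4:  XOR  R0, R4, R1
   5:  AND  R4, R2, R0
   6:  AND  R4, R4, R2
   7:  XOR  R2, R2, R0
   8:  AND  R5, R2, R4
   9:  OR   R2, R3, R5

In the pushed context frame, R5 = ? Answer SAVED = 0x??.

after  0: R0=0xc7 R1=0xe8 R2=0x55 R3=0x32 R4=0x05 R5=0xda  N=1 Z=0
after  1: R0=0xc7 R1=0xe8 R2=0x55 R3=0x7b R4=0x05 R5=0xda  N=0 Z=0
after  2: R0=0xc7 R1=0xe8 R2=0x55 R3=0x7b R4=0x05 R5=0x01  N=0 Z=0
-- IRQ taken; context saved, return-PC = 3 --

SAVED = 0x01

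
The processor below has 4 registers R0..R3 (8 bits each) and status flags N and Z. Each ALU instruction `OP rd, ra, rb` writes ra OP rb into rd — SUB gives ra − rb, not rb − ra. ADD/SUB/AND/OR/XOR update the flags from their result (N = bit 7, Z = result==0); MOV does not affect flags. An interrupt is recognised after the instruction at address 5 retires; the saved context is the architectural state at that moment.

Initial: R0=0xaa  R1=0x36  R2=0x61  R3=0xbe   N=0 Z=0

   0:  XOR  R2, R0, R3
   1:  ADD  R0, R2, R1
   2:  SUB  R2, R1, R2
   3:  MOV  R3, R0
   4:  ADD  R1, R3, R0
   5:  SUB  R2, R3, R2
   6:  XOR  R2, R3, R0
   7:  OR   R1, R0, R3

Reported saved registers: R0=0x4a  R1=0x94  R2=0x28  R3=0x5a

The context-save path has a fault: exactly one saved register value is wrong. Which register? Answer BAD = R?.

after  0: R0=0xaa R1=0x36 R2=0x14 R3=0xbe  N=0 Z=0
after  1: R0=0x4a R1=0x36 R2=0x14 R3=0xbe  N=0 Z=0
after  2: R0=0x4a R1=0x36 R2=0x22 R3=0xbe  N=0 Z=0
after  3: R0=0x4a R1=0x36 R2=0x22 R3=0x4a  N=0 Z=0
after  4: R0=0x4a R1=0x94 R2=0x22 R3=0x4a  N=1 Z=0
after  5: R0=0x4a R1=0x94 R2=0x28 R3=0x4a  N=0 Z=0
-- IRQ taken; context saved, return-PC = 6 --
mismatch: R3: reported 0x5a vs actual 0x4a

BAD = R3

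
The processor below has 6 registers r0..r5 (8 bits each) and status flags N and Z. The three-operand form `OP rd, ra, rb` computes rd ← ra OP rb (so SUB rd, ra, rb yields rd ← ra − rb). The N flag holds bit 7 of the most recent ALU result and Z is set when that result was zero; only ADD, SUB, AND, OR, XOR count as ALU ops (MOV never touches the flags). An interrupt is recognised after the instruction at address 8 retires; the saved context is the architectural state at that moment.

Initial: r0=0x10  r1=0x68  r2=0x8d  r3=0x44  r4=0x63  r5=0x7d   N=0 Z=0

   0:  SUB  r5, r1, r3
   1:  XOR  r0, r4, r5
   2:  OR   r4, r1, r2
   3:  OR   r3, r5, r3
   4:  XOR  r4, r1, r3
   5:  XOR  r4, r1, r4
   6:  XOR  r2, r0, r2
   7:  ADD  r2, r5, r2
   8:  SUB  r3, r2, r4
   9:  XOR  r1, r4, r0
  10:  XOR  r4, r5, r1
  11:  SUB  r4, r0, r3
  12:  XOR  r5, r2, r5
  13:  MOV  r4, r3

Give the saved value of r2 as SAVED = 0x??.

SAVED = 0xee

after  0: r0=0x10 r1=0x68 r2=0x8d r3=0x44 r4=0x63 r5=0x24  N=0 Z=0
after  1: r0=0x47 r1=0x68 r2=0x8d r3=0x44 r4=0x63 r5=0x24  N=0 Z=0
after  2: r0=0x47 r1=0x68 r2=0x8d r3=0x44 r4=0xed r5=0x24  N=1 Z=0
after  3: r0=0x47 r1=0x68 r2=0x8d r3=0x64 r4=0xed r5=0x24  N=0 Z=0
after  4: r0=0x47 r1=0x68 r2=0x8d r3=0x64 r4=0x0c r5=0x24  N=0 Z=0
after  5: r0=0x47 r1=0x68 r2=0x8d r3=0x64 r4=0x64 r5=0x24  N=0 Z=0
after  6: r0=0x47 r1=0x68 r2=0xca r3=0x64 r4=0x64 r5=0x24  N=1 Z=0
after  7: r0=0x47 r1=0x68 r2=0xee r3=0x64 r4=0x64 r5=0x24  N=1 Z=0
after  8: r0=0x47 r1=0x68 r2=0xee r3=0x8a r4=0x64 r5=0x24  N=1 Z=0
-- IRQ taken; context saved, return-PC = 9 --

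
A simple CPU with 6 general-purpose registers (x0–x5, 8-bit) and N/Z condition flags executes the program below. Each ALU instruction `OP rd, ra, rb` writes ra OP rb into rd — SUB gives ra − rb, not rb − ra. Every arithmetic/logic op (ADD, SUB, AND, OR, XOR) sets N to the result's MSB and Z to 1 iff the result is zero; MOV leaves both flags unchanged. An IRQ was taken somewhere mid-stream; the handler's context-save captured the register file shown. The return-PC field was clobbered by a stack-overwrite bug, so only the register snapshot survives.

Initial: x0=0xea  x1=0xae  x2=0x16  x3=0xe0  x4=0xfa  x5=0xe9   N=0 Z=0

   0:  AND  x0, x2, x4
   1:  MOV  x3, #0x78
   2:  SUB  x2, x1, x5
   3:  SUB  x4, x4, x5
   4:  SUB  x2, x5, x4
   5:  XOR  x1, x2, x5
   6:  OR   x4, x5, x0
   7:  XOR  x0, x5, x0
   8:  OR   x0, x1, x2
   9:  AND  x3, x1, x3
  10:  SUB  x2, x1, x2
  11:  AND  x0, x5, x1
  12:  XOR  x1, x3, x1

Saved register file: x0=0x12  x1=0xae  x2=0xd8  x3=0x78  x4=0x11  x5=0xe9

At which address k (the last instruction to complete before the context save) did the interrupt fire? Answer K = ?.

K = 4

after  0: x0=0x12 x1=0xae x2=0x16 x3=0xe0 x4=0xfa x5=0xe9  N=0 Z=0
after  1: x0=0x12 x1=0xae x2=0x16 x3=0x78 x4=0xfa x5=0xe9  N=0 Z=0
after  2: x0=0x12 x1=0xae x2=0xc5 x3=0x78 x4=0xfa x5=0xe9  N=1 Z=0
after  3: x0=0x12 x1=0xae x2=0xc5 x3=0x78 x4=0x11 x5=0xe9  N=0 Z=0
after  4: x0=0x12 x1=0xae x2=0xd8 x3=0x78 x4=0x11 x5=0xe9  N=1 Z=0
-- IRQ taken; context saved, return-PC = 5 --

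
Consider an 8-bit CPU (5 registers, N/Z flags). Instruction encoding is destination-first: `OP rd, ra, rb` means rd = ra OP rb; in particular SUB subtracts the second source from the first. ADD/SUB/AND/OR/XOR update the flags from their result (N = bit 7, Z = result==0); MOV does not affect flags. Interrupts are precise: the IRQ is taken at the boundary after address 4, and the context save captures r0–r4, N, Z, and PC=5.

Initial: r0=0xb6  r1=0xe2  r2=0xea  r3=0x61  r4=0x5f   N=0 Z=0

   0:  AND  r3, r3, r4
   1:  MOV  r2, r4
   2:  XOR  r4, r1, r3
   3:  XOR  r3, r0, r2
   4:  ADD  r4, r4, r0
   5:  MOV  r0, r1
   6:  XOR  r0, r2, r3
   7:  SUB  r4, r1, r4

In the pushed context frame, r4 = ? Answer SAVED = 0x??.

SAVED = 0x59

after  0: r0=0xb6 r1=0xe2 r2=0xea r3=0x41 r4=0x5f  N=0 Z=0
after  1: r0=0xb6 r1=0xe2 r2=0x5f r3=0x41 r4=0x5f  N=0 Z=0
after  2: r0=0xb6 r1=0xe2 r2=0x5f r3=0x41 r4=0xa3  N=1 Z=0
after  3: r0=0xb6 r1=0xe2 r2=0x5f r3=0xe9 r4=0xa3  N=1 Z=0
after  4: r0=0xb6 r1=0xe2 r2=0x5f r3=0xe9 r4=0x59  N=0 Z=0
-- IRQ taken; context saved, return-PC = 5 --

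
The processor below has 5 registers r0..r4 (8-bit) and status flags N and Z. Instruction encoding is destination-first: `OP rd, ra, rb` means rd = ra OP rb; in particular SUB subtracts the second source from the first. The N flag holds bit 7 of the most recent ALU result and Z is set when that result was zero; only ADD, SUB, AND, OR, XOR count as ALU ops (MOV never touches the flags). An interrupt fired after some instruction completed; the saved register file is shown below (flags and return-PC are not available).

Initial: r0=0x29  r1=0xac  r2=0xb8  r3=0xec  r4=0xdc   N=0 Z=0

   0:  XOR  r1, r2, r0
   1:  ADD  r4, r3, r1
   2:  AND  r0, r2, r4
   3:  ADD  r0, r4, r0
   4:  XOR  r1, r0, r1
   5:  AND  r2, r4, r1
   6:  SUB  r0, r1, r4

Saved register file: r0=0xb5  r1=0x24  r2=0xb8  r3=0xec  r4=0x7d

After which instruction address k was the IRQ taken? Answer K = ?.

after  0: r0=0x29 r1=0x91 r2=0xb8 r3=0xec r4=0xdc  N=1 Z=0
after  1: r0=0x29 r1=0x91 r2=0xb8 r3=0xec r4=0x7d  N=0 Z=0
after  2: r0=0x38 r1=0x91 r2=0xb8 r3=0xec r4=0x7d  N=0 Z=0
after  3: r0=0xb5 r1=0x91 r2=0xb8 r3=0xec r4=0x7d  N=1 Z=0
after  4: r0=0xb5 r1=0x24 r2=0xb8 r3=0xec r4=0x7d  N=0 Z=0
-- IRQ taken; context saved, return-PC = 5 --

K = 4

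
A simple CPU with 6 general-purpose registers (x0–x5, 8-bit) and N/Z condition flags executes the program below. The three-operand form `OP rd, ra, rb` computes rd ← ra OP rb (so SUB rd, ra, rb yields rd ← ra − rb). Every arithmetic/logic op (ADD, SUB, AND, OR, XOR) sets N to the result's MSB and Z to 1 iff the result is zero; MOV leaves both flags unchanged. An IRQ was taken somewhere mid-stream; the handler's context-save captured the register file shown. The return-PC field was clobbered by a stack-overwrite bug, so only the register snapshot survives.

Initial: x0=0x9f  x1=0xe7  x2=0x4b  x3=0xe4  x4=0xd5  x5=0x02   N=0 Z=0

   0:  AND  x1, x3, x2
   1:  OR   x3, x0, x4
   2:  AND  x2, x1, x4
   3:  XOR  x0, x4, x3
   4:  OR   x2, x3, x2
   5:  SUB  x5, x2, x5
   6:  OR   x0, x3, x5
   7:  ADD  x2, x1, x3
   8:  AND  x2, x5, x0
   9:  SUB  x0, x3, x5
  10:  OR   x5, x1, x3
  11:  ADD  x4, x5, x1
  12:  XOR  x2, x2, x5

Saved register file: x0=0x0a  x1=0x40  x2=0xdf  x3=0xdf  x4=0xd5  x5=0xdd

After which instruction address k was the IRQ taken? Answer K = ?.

after  0: x0=0x9f x1=0x40 x2=0x4b x3=0xe4 x4=0xd5 x5=0x02  N=0 Z=0
after  1: x0=0x9f x1=0x40 x2=0x4b x3=0xdf x4=0xd5 x5=0x02  N=1 Z=0
after  2: x0=0x9f x1=0x40 x2=0x40 x3=0xdf x4=0xd5 x5=0x02  N=0 Z=0
after  3: x0=0x0a x1=0x40 x2=0x40 x3=0xdf x4=0xd5 x5=0x02  N=0 Z=0
after  4: x0=0x0a x1=0x40 x2=0xdf x3=0xdf x4=0xd5 x5=0x02  N=1 Z=0
after  5: x0=0x0a x1=0x40 x2=0xdf x3=0xdf x4=0xd5 x5=0xdd  N=1 Z=0
-- IRQ taken; context saved, return-PC = 6 --

K = 5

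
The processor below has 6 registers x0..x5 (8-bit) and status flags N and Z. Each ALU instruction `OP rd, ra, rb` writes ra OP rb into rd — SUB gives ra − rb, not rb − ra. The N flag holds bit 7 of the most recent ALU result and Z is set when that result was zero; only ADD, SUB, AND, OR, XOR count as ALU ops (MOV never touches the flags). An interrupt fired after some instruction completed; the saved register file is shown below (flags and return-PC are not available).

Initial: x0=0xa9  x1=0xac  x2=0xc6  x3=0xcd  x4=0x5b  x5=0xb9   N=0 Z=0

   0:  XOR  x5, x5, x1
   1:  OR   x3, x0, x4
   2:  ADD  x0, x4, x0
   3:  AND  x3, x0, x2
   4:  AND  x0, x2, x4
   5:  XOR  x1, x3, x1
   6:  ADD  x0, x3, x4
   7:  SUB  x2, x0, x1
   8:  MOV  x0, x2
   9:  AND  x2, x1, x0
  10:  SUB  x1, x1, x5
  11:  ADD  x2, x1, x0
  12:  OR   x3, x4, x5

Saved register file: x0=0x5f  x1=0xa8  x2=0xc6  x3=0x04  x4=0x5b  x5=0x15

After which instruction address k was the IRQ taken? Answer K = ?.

K = 6

after  0: x0=0xa9 x1=0xac x2=0xc6 x3=0xcd x4=0x5b x5=0x15  N=0 Z=0
after  1: x0=0xa9 x1=0xac x2=0xc6 x3=0xfb x4=0x5b x5=0x15  N=1 Z=0
after  2: x0=0x04 x1=0xac x2=0xc6 x3=0xfb x4=0x5b x5=0x15  N=0 Z=0
after  3: x0=0x04 x1=0xac x2=0xc6 x3=0x04 x4=0x5b x5=0x15  N=0 Z=0
after  4: x0=0x42 x1=0xac x2=0xc6 x3=0x04 x4=0x5b x5=0x15  N=0 Z=0
after  5: x0=0x42 x1=0xa8 x2=0xc6 x3=0x04 x4=0x5b x5=0x15  N=1 Z=0
after  6: x0=0x5f x1=0xa8 x2=0xc6 x3=0x04 x4=0x5b x5=0x15  N=0 Z=0
-- IRQ taken; context saved, return-PC = 7 --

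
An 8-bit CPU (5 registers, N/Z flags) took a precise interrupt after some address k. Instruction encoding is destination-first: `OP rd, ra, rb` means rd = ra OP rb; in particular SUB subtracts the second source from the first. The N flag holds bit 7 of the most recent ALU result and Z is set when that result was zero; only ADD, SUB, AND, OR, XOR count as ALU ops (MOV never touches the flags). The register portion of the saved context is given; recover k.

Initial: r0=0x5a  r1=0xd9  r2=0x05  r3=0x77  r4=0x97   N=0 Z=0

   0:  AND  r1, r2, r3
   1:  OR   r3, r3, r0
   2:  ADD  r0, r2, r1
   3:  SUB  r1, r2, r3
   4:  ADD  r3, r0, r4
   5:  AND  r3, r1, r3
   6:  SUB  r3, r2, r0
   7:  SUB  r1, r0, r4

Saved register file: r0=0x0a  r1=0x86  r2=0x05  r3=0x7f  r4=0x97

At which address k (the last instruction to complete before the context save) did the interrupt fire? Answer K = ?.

K = 3

after  0: r0=0x5a r1=0x05 r2=0x05 r3=0x77 r4=0x97  N=0 Z=0
after  1: r0=0x5a r1=0x05 r2=0x05 r3=0x7f r4=0x97  N=0 Z=0
after  2: r0=0x0a r1=0x05 r2=0x05 r3=0x7f r4=0x97  N=0 Z=0
after  3: r0=0x0a r1=0x86 r2=0x05 r3=0x7f r4=0x97  N=1 Z=0
-- IRQ taken; context saved, return-PC = 4 --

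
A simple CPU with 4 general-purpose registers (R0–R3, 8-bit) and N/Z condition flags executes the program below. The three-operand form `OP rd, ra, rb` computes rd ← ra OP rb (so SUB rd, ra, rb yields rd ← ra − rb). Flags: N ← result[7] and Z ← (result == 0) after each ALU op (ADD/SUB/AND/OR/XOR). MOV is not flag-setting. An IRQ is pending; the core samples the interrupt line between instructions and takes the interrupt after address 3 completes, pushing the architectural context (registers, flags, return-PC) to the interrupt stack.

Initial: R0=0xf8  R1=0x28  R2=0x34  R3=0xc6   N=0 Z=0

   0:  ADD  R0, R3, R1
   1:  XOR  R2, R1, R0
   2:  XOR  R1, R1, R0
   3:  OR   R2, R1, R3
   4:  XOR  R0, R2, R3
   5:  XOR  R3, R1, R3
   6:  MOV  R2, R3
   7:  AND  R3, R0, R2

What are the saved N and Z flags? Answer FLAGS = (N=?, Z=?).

after  0: R0=0xee R1=0x28 R2=0x34 R3=0xc6  N=1 Z=0
after  1: R0=0xee R1=0x28 R2=0xc6 R3=0xc6  N=1 Z=0
after  2: R0=0xee R1=0xc6 R2=0xc6 R3=0xc6  N=1 Z=0
after  3: R0=0xee R1=0xc6 R2=0xc6 R3=0xc6  N=1 Z=0
-- IRQ taken; context saved, return-PC = 4 --

FLAGS = (N=1, Z=0)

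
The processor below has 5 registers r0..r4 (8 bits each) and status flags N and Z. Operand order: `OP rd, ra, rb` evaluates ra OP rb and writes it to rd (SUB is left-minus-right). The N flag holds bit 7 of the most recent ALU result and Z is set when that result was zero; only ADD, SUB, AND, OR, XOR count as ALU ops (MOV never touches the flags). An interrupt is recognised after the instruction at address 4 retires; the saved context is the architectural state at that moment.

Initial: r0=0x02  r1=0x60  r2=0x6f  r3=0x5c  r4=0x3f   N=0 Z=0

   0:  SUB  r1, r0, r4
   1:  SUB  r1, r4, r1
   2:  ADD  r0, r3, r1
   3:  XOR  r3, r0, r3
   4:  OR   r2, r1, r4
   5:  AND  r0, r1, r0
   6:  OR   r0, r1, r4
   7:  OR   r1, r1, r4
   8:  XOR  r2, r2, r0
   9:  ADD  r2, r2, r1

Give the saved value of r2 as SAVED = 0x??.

SAVED = 0x7f

after  0: r0=0x02 r1=0xc3 r2=0x6f r3=0x5c r4=0x3f  N=1 Z=0
after  1: r0=0x02 r1=0x7c r2=0x6f r3=0x5c r4=0x3f  N=0 Z=0
after  2: r0=0xd8 r1=0x7c r2=0x6f r3=0x5c r4=0x3f  N=1 Z=0
after  3: r0=0xd8 r1=0x7c r2=0x6f r3=0x84 r4=0x3f  N=1 Z=0
after  4: r0=0xd8 r1=0x7c r2=0x7f r3=0x84 r4=0x3f  N=0 Z=0
-- IRQ taken; context saved, return-PC = 5 --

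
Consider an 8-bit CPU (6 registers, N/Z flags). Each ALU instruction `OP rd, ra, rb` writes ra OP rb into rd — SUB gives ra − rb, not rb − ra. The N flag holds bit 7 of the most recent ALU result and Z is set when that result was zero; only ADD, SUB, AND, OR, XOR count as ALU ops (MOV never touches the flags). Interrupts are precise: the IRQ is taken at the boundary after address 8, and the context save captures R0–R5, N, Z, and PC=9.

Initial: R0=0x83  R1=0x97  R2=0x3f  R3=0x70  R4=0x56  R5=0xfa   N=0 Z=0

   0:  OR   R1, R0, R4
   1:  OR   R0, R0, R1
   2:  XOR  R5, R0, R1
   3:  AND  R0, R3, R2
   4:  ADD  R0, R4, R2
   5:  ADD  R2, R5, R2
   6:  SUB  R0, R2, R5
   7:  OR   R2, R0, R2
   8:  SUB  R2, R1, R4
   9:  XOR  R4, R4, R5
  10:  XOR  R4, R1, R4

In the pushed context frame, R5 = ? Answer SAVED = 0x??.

after  0: R0=0x83 R1=0xd7 R2=0x3f R3=0x70 R4=0x56 R5=0xfa  N=1 Z=0
after  1: R0=0xd7 R1=0xd7 R2=0x3f R3=0x70 R4=0x56 R5=0xfa  N=1 Z=0
after  2: R0=0xd7 R1=0xd7 R2=0x3f R3=0x70 R4=0x56 R5=0x00  N=0 Z=1
after  3: R0=0x30 R1=0xd7 R2=0x3f R3=0x70 R4=0x56 R5=0x00  N=0 Z=0
after  4: R0=0x95 R1=0xd7 R2=0x3f R3=0x70 R4=0x56 R5=0x00  N=1 Z=0
after  5: R0=0x95 R1=0xd7 R2=0x3f R3=0x70 R4=0x56 R5=0x00  N=0 Z=0
after  6: R0=0x3f R1=0xd7 R2=0x3f R3=0x70 R4=0x56 R5=0x00  N=0 Z=0
after  7: R0=0x3f R1=0xd7 R2=0x3f R3=0x70 R4=0x56 R5=0x00  N=0 Z=0
after  8: R0=0x3f R1=0xd7 R2=0x81 R3=0x70 R4=0x56 R5=0x00  N=1 Z=0
-- IRQ taken; context saved, return-PC = 9 --

SAVED = 0x00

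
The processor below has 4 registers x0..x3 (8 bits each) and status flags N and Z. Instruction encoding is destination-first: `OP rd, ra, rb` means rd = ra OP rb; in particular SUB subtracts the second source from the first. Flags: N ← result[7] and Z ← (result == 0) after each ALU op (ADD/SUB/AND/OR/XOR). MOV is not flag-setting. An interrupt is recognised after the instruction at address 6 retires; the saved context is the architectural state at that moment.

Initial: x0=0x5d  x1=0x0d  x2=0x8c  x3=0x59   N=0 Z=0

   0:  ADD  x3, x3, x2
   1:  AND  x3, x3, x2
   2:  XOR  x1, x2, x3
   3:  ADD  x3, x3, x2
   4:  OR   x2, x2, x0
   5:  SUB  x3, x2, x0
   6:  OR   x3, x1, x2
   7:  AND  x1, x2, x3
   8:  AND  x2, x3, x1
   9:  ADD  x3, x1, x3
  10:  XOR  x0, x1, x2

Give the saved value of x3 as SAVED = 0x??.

after  0: x0=0x5d x1=0x0d x2=0x8c x3=0xe5  N=1 Z=0
after  1: x0=0x5d x1=0x0d x2=0x8c x3=0x84  N=1 Z=0
after  2: x0=0x5d x1=0x08 x2=0x8c x3=0x84  N=0 Z=0
after  3: x0=0x5d x1=0x08 x2=0x8c x3=0x10  N=0 Z=0
after  4: x0=0x5d x1=0x08 x2=0xdd x3=0x10  N=1 Z=0
after  5: x0=0x5d x1=0x08 x2=0xdd x3=0x80  N=1 Z=0
after  6: x0=0x5d x1=0x08 x2=0xdd x3=0xdd  N=1 Z=0
-- IRQ taken; context saved, return-PC = 7 --

SAVED = 0xdd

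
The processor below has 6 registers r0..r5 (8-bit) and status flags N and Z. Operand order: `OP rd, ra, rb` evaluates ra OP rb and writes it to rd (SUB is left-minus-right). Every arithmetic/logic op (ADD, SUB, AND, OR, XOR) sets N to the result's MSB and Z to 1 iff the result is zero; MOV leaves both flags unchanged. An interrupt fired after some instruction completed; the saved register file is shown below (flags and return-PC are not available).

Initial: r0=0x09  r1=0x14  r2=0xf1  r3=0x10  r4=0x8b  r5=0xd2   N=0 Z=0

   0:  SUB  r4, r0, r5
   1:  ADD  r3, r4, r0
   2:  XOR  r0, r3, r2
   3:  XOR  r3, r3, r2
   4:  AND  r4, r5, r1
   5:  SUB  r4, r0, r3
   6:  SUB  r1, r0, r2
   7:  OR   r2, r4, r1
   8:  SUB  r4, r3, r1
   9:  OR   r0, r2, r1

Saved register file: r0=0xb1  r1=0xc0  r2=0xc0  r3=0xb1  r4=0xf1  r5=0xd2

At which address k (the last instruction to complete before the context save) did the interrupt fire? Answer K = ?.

after  0: r0=0x09 r1=0x14 r2=0xf1 r3=0x10 r4=0x37 r5=0xd2  N=0 Z=0
after  1: r0=0x09 r1=0x14 r2=0xf1 r3=0x40 r4=0x37 r5=0xd2  N=0 Z=0
after  2: r0=0xb1 r1=0x14 r2=0xf1 r3=0x40 r4=0x37 r5=0xd2  N=1 Z=0
after  3: r0=0xb1 r1=0x14 r2=0xf1 r3=0xb1 r4=0x37 r5=0xd2  N=1 Z=0
after  4: r0=0xb1 r1=0x14 r2=0xf1 r3=0xb1 r4=0x10 r5=0xd2  N=0 Z=0
after  5: r0=0xb1 r1=0x14 r2=0xf1 r3=0xb1 r4=0x00 r5=0xd2  N=0 Z=1
after  6: r0=0xb1 r1=0xc0 r2=0xf1 r3=0xb1 r4=0x00 r5=0xd2  N=1 Z=0
after  7: r0=0xb1 r1=0xc0 r2=0xc0 r3=0xb1 r4=0x00 r5=0xd2  N=1 Z=0
after  8: r0=0xb1 r1=0xc0 r2=0xc0 r3=0xb1 r4=0xf1 r5=0xd2  N=1 Z=0
-- IRQ taken; context saved, return-PC = 9 --

K = 8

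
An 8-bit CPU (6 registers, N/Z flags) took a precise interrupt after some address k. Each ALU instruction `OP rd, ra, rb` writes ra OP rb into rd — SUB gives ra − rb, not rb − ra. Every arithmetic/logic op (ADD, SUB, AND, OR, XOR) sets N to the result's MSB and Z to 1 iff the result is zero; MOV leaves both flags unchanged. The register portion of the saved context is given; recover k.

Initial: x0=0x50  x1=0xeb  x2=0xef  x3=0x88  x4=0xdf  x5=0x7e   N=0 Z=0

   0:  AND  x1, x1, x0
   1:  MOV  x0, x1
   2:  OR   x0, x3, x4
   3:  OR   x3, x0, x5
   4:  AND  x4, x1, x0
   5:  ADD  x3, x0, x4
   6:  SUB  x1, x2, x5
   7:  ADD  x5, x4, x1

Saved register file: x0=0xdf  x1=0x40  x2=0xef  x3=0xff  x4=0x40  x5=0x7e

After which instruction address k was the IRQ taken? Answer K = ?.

K = 4

after  0: x0=0x50 x1=0x40 x2=0xef x3=0x88 x4=0xdf x5=0x7e  N=0 Z=0
after  1: x0=0x40 x1=0x40 x2=0xef x3=0x88 x4=0xdf x5=0x7e  N=0 Z=0
after  2: x0=0xdf x1=0x40 x2=0xef x3=0x88 x4=0xdf x5=0x7e  N=1 Z=0
after  3: x0=0xdf x1=0x40 x2=0xef x3=0xff x4=0xdf x5=0x7e  N=1 Z=0
after  4: x0=0xdf x1=0x40 x2=0xef x3=0xff x4=0x40 x5=0x7e  N=0 Z=0
-- IRQ taken; context saved, return-PC = 5 --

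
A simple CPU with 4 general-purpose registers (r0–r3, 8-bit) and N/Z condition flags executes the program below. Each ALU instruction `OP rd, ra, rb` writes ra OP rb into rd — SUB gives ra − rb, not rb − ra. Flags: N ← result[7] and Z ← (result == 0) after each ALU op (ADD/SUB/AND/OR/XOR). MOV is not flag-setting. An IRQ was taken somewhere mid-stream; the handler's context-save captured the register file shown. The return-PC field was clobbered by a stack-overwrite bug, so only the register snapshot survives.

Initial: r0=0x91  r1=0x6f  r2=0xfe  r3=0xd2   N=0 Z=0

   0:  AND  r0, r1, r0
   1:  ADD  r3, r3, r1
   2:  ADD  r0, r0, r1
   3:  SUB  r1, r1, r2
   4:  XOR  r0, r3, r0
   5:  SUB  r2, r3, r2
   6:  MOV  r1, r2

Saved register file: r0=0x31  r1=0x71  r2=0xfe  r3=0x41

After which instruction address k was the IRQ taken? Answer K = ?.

after  0: r0=0x01 r1=0x6f r2=0xfe r3=0xd2  N=0 Z=0
after  1: r0=0x01 r1=0x6f r2=0xfe r3=0x41  N=0 Z=0
after  2: r0=0x70 r1=0x6f r2=0xfe r3=0x41  N=0 Z=0
after  3: r0=0x70 r1=0x71 r2=0xfe r3=0x41  N=0 Z=0
after  4: r0=0x31 r1=0x71 r2=0xfe r3=0x41  N=0 Z=0
-- IRQ taken; context saved, return-PC = 5 --

K = 4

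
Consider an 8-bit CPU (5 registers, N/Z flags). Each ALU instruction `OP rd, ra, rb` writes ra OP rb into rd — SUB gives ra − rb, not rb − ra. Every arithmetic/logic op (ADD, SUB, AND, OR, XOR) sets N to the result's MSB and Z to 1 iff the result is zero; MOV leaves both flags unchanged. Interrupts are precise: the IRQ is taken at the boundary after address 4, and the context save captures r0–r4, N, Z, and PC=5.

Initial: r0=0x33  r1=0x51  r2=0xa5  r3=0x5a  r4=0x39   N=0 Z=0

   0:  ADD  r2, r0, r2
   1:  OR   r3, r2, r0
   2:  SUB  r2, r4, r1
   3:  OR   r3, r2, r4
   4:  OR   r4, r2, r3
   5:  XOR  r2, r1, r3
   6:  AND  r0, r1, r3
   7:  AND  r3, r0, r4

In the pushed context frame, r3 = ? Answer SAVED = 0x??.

SAVED = 0xf9

after  0: r0=0x33 r1=0x51 r2=0xd8 r3=0x5a r4=0x39  N=1 Z=0
after  1: r0=0x33 r1=0x51 r2=0xd8 r3=0xfb r4=0x39  N=1 Z=0
after  2: r0=0x33 r1=0x51 r2=0xe8 r3=0xfb r4=0x39  N=1 Z=0
after  3: r0=0x33 r1=0x51 r2=0xe8 r3=0xf9 r4=0x39  N=1 Z=0
after  4: r0=0x33 r1=0x51 r2=0xe8 r3=0xf9 r4=0xf9  N=1 Z=0
-- IRQ taken; context saved, return-PC = 5 --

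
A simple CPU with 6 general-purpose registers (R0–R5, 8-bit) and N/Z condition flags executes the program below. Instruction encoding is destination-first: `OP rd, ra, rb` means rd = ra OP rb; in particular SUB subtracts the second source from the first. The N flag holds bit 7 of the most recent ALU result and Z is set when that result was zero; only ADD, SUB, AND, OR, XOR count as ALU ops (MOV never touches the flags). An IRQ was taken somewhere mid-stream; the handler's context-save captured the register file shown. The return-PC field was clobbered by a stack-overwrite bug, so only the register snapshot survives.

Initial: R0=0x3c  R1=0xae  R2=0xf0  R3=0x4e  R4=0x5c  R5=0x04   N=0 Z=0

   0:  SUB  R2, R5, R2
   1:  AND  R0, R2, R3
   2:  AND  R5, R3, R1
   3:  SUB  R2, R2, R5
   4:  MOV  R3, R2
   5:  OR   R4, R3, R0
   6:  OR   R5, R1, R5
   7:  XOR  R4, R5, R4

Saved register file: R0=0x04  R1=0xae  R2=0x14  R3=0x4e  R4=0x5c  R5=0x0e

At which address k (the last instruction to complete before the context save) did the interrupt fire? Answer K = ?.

after  0: R0=0x3c R1=0xae R2=0x14 R3=0x4e R4=0x5c R5=0x04  N=0 Z=0
after  1: R0=0x04 R1=0xae R2=0x14 R3=0x4e R4=0x5c R5=0x04  N=0 Z=0
after  2: R0=0x04 R1=0xae R2=0x14 R3=0x4e R4=0x5c R5=0x0e  N=0 Z=0
-- IRQ taken; context saved, return-PC = 3 --

K = 2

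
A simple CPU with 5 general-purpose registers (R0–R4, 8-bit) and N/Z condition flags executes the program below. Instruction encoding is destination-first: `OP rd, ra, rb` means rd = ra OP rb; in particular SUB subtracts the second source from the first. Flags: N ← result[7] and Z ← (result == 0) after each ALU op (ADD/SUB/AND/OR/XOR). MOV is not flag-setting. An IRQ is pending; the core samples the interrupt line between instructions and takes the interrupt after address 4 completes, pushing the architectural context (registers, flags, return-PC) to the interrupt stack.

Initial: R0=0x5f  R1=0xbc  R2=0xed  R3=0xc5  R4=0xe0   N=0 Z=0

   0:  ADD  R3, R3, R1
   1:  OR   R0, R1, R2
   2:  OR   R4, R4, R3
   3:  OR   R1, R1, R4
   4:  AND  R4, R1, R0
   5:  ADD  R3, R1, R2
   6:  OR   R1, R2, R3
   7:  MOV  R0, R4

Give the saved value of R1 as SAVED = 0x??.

after  0: R0=0x5f R1=0xbc R2=0xed R3=0x81 R4=0xe0  N=1 Z=0
after  1: R0=0xfd R1=0xbc R2=0xed R3=0x81 R4=0xe0  N=1 Z=0
after  2: R0=0xfd R1=0xbc R2=0xed R3=0x81 R4=0xe1  N=1 Z=0
after  3: R0=0xfd R1=0xfd R2=0xed R3=0x81 R4=0xe1  N=1 Z=0
after  4: R0=0xfd R1=0xfd R2=0xed R3=0x81 R4=0xfd  N=1 Z=0
-- IRQ taken; context saved, return-PC = 5 --

SAVED = 0xfd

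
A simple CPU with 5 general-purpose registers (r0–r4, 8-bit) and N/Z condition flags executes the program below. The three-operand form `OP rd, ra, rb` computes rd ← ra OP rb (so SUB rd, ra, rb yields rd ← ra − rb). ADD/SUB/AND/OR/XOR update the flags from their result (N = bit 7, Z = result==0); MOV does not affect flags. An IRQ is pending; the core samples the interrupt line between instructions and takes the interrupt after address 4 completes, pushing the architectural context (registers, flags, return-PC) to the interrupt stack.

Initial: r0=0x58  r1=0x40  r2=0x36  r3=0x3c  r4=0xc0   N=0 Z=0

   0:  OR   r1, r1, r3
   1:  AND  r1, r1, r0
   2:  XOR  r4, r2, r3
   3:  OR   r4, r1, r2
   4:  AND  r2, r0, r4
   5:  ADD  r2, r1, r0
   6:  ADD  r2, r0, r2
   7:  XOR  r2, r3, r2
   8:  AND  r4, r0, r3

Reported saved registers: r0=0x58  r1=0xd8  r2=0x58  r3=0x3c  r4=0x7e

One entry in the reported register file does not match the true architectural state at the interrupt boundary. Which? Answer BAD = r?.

BAD = r1

after  0: r0=0x58 r1=0x7c r2=0x36 r3=0x3c r4=0xc0  N=0 Z=0
after  1: r0=0x58 r1=0x58 r2=0x36 r3=0x3c r4=0xc0  N=0 Z=0
after  2: r0=0x58 r1=0x58 r2=0x36 r3=0x3c r4=0x0a  N=0 Z=0
after  3: r0=0x58 r1=0x58 r2=0x36 r3=0x3c r4=0x7e  N=0 Z=0
after  4: r0=0x58 r1=0x58 r2=0x58 r3=0x3c r4=0x7e  N=0 Z=0
-- IRQ taken; context saved, return-PC = 5 --
mismatch: r1: reported 0xd8 vs actual 0x58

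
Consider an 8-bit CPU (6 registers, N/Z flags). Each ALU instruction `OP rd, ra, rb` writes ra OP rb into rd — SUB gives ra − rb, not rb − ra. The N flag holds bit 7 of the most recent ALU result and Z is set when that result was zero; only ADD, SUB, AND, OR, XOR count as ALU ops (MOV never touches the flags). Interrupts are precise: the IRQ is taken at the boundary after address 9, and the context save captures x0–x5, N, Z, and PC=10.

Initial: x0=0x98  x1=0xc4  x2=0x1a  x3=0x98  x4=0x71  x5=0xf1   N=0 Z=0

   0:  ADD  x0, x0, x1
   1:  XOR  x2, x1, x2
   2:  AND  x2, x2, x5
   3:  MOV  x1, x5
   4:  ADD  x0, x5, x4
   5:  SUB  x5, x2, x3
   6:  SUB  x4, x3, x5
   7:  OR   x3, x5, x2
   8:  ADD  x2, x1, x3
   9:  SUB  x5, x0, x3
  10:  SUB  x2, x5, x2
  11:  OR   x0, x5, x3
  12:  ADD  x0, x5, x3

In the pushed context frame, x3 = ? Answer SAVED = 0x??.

after  0: x0=0x5c x1=0xc4 x2=0x1a x3=0x98 x4=0x71 x5=0xf1  N=0 Z=0
after  1: x0=0x5c x1=0xc4 x2=0xde x3=0x98 x4=0x71 x5=0xf1  N=1 Z=0
after  2: x0=0x5c x1=0xc4 x2=0xd0 x3=0x98 x4=0x71 x5=0xf1  N=1 Z=0
after  3: x0=0x5c x1=0xf1 x2=0xd0 x3=0x98 x4=0x71 x5=0xf1  N=1 Z=0
after  4: x0=0x62 x1=0xf1 x2=0xd0 x3=0x98 x4=0x71 x5=0xf1  N=0 Z=0
after  5: x0=0x62 x1=0xf1 x2=0xd0 x3=0x98 x4=0x71 x5=0x38  N=0 Z=0
after  6: x0=0x62 x1=0xf1 x2=0xd0 x3=0x98 x4=0x60 x5=0x38  N=0 Z=0
after  7: x0=0x62 x1=0xf1 x2=0xd0 x3=0xf8 x4=0x60 x5=0x38  N=1 Z=0
after  8: x0=0x62 x1=0xf1 x2=0xe9 x3=0xf8 x4=0x60 x5=0x38  N=1 Z=0
after  9: x0=0x62 x1=0xf1 x2=0xe9 x3=0xf8 x4=0x60 x5=0x6a  N=0 Z=0
-- IRQ taken; context saved, return-PC = 10 --

SAVED = 0xf8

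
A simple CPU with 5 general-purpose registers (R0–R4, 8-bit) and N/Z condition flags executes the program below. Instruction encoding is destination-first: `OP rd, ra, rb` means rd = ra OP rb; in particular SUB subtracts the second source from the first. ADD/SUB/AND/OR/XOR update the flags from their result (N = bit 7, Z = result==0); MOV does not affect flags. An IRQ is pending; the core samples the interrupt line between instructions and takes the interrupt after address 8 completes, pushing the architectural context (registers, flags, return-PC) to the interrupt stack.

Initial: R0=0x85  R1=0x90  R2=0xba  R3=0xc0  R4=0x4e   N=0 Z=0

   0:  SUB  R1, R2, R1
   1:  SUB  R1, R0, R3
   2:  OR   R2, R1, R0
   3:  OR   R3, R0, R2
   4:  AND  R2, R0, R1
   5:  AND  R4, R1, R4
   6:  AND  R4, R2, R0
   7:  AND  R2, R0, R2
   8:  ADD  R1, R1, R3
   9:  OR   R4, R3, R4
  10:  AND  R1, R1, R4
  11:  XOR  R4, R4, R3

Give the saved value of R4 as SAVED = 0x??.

after  0: R0=0x85 R1=0x2a R2=0xba R3=0xc0 R4=0x4e  N=0 Z=0
after  1: R0=0x85 R1=0xc5 R2=0xba R3=0xc0 R4=0x4e  N=1 Z=0
after  2: R0=0x85 R1=0xc5 R2=0xc5 R3=0xc0 R4=0x4e  N=1 Z=0
after  3: R0=0x85 R1=0xc5 R2=0xc5 R3=0xc5 R4=0x4e  N=1 Z=0
after  4: R0=0x85 R1=0xc5 R2=0x85 R3=0xc5 R4=0x4e  N=1 Z=0
after  5: R0=0x85 R1=0xc5 R2=0x85 R3=0xc5 R4=0x44  N=0 Z=0
after  6: R0=0x85 R1=0xc5 R2=0x85 R3=0xc5 R4=0x85  N=1 Z=0
after  7: R0=0x85 R1=0xc5 R2=0x85 R3=0xc5 R4=0x85  N=1 Z=0
after  8: R0=0x85 R1=0x8a R2=0x85 R3=0xc5 R4=0x85  N=1 Z=0
-- IRQ taken; context saved, return-PC = 9 --

SAVED = 0x85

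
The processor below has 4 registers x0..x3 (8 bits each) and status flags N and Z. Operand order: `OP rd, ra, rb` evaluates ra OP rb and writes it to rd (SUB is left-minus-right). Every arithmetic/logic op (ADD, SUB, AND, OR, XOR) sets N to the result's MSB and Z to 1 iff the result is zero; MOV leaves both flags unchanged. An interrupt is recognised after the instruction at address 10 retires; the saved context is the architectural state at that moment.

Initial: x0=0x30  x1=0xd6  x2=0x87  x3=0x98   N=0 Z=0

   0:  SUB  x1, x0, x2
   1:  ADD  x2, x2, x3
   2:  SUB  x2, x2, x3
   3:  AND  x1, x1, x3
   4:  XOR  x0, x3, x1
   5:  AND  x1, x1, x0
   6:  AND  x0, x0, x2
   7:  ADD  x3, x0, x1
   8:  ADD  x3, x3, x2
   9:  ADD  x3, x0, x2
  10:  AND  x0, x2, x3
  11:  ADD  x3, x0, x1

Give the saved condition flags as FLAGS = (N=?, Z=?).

FLAGS = (N=1, Z=0)

after  0: x0=0x30 x1=0xa9 x2=0x87 x3=0x98  N=1 Z=0
after  1: x0=0x30 x1=0xa9 x2=0x1f x3=0x98  N=0 Z=0
after  2: x0=0x30 x1=0xa9 x2=0x87 x3=0x98  N=1 Z=0
after  3: x0=0x30 x1=0x88 x2=0x87 x3=0x98  N=1 Z=0
after  4: x0=0x10 x1=0x88 x2=0x87 x3=0x98  N=0 Z=0
after  5: x0=0x10 x1=0x00 x2=0x87 x3=0x98  N=0 Z=1
after  6: x0=0x00 x1=0x00 x2=0x87 x3=0x98  N=0 Z=1
after  7: x0=0x00 x1=0x00 x2=0x87 x3=0x00  N=0 Z=1
after  8: x0=0x00 x1=0x00 x2=0x87 x3=0x87  N=1 Z=0
after  9: x0=0x00 x1=0x00 x2=0x87 x3=0x87  N=1 Z=0
after 10: x0=0x87 x1=0x00 x2=0x87 x3=0x87  N=1 Z=0
-- IRQ taken; context saved, return-PC = 11 --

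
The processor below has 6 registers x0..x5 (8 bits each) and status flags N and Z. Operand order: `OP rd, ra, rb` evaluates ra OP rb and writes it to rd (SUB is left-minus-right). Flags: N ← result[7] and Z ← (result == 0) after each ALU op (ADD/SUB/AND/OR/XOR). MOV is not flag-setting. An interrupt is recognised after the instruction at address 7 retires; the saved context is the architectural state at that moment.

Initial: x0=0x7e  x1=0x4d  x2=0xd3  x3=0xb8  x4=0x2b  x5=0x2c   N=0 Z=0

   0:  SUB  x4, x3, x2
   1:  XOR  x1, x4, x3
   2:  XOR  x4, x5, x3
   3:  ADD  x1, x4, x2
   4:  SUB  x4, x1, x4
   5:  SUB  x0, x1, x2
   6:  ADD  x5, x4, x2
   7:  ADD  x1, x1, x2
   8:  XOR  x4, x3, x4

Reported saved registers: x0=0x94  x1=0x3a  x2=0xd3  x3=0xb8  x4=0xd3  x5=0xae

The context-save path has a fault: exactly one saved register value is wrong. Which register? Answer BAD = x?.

after  0: x0=0x7e x1=0x4d x2=0xd3 x3=0xb8 x4=0xe5 x5=0x2c  N=1 Z=0
after  1: x0=0x7e x1=0x5d x2=0xd3 x3=0xb8 x4=0xe5 x5=0x2c  N=0 Z=0
after  2: x0=0x7e x1=0x5d x2=0xd3 x3=0xb8 x4=0x94 x5=0x2c  N=1 Z=0
after  3: x0=0x7e x1=0x67 x2=0xd3 x3=0xb8 x4=0x94 x5=0x2c  N=0 Z=0
after  4: x0=0x7e x1=0x67 x2=0xd3 x3=0xb8 x4=0xd3 x5=0x2c  N=1 Z=0
after  5: x0=0x94 x1=0x67 x2=0xd3 x3=0xb8 x4=0xd3 x5=0x2c  N=1 Z=0
after  6: x0=0x94 x1=0x67 x2=0xd3 x3=0xb8 x4=0xd3 x5=0xa6  N=1 Z=0
after  7: x0=0x94 x1=0x3a x2=0xd3 x3=0xb8 x4=0xd3 x5=0xa6  N=0 Z=0
-- IRQ taken; context saved, return-PC = 8 --
mismatch: x5: reported 0xae vs actual 0xa6

BAD = x5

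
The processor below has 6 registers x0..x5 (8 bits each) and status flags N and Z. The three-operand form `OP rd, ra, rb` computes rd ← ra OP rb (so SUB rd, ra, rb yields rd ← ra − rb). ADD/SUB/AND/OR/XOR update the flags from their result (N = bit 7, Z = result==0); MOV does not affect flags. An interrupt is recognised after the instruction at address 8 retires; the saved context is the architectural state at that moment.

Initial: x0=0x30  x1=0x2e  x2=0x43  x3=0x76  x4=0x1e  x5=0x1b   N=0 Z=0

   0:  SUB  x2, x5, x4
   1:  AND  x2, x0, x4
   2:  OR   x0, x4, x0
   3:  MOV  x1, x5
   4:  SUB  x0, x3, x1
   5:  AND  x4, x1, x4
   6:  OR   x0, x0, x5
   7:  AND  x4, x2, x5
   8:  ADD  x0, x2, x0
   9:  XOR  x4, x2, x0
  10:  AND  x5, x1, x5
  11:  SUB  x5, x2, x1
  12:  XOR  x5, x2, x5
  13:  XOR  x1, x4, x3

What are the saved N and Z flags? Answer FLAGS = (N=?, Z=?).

FLAGS = (N=0, Z=0)

after  0: x0=0x30 x1=0x2e x2=0xfd x3=0x76 x4=0x1e x5=0x1b  N=1 Z=0
after  1: x0=0x30 x1=0x2e x2=0x10 x3=0x76 x4=0x1e x5=0x1b  N=0 Z=0
after  2: x0=0x3e x1=0x2e x2=0x10 x3=0x76 x4=0x1e x5=0x1b  N=0 Z=0
after  3: x0=0x3e x1=0x1b x2=0x10 x3=0x76 x4=0x1e x5=0x1b  N=0 Z=0
after  4: x0=0x5b x1=0x1b x2=0x10 x3=0x76 x4=0x1e x5=0x1b  N=0 Z=0
after  5: x0=0x5b x1=0x1b x2=0x10 x3=0x76 x4=0x1a x5=0x1b  N=0 Z=0
after  6: x0=0x5b x1=0x1b x2=0x10 x3=0x76 x4=0x1a x5=0x1b  N=0 Z=0
after  7: x0=0x5b x1=0x1b x2=0x10 x3=0x76 x4=0x10 x5=0x1b  N=0 Z=0
after  8: x0=0x6b x1=0x1b x2=0x10 x3=0x76 x4=0x10 x5=0x1b  N=0 Z=0
-- IRQ taken; context saved, return-PC = 9 --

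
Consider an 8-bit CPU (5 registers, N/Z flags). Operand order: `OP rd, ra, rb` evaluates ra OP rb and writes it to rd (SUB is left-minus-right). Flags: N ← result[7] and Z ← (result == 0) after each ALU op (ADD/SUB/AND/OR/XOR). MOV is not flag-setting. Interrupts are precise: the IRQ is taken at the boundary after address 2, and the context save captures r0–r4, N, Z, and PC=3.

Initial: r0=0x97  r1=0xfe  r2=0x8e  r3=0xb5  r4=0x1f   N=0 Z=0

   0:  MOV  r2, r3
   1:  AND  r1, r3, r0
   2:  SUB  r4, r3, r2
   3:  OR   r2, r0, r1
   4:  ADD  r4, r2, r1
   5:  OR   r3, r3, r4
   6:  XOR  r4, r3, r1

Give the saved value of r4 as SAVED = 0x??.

after  0: r0=0x97 r1=0xfe r2=0xb5 r3=0xb5 r4=0x1f  N=0 Z=0
after  1: r0=0x97 r1=0x95 r2=0xb5 r3=0xb5 r4=0x1f  N=1 Z=0
after  2: r0=0x97 r1=0x95 r2=0xb5 r3=0xb5 r4=0x00  N=0 Z=1
-- IRQ taken; context saved, return-PC = 3 --

SAVED = 0x00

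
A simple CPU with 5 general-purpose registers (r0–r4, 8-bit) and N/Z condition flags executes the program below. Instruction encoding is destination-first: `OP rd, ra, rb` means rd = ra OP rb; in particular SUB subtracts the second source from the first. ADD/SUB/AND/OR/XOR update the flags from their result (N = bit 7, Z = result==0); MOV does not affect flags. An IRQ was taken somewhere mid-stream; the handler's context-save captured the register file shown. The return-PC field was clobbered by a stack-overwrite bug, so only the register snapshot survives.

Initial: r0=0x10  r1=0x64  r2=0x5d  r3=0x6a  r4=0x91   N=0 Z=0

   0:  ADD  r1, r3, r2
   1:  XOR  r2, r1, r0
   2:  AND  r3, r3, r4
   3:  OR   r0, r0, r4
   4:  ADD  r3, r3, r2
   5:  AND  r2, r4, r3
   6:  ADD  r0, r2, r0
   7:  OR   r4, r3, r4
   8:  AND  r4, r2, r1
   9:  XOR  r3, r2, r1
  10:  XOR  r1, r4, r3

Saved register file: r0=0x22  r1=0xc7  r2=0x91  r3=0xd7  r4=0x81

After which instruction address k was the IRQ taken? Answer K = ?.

after  0: r0=0x10 r1=0xc7 r2=0x5d r3=0x6a r4=0x91  N=1 Z=0
after  1: r0=0x10 r1=0xc7 r2=0xd7 r3=0x6a r4=0x91  N=1 Z=0
after  2: r0=0x10 r1=0xc7 r2=0xd7 r3=0x00 r4=0x91  N=0 Z=1
after  3: r0=0x91 r1=0xc7 r2=0xd7 r3=0x00 r4=0x91  N=1 Z=0
after  4: r0=0x91 r1=0xc7 r2=0xd7 r3=0xd7 r4=0x91  N=1 Z=0
after  5: r0=0x91 r1=0xc7 r2=0x91 r3=0xd7 r4=0x91  N=1 Z=0
after  6: r0=0x22 r1=0xc7 r2=0x91 r3=0xd7 r4=0x91  N=0 Z=0
after  7: r0=0x22 r1=0xc7 r2=0x91 r3=0xd7 r4=0xd7  N=1 Z=0
after  8: r0=0x22 r1=0xc7 r2=0x91 r3=0xd7 r4=0x81  N=1 Z=0
-- IRQ taken; context saved, return-PC = 9 --

K = 8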